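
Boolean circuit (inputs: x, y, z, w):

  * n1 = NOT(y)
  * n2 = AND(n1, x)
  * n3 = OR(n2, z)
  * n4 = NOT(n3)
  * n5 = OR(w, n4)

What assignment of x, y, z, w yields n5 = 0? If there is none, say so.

n5 = OR(w, n4) must be 0, so both w = 0 and n4 = 0.
n4 = NOT(n3) must be 0, so n3 = 1.
n3 = OR(n2, z) must be 1, so at least one of n2, z is 1.
Check with x=1, y=0, z=0, w=0:
n1 = NOT(y) = NOT 0 = 1
n2 = AND(n1, x) = AND(1, 1) = 1
n3 = OR(n2, z) = OR(1, 0) = 1
n4 = NOT(n3) = NOT 1 = 0
n5 = OR(w, n4) = OR(0, 0) = 0
So n5 = 0 as required.

x=1, y=0, z=0, w=0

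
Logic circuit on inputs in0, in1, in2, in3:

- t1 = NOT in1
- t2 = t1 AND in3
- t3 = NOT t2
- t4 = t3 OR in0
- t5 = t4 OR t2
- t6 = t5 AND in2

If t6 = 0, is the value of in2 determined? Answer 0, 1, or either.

t6 = t5 AND in2 must be 0, so at least one of t5, in2 is 0.
Every assignment with t6 = 0 has in2 = 0; there are 8 such assignment(s).

0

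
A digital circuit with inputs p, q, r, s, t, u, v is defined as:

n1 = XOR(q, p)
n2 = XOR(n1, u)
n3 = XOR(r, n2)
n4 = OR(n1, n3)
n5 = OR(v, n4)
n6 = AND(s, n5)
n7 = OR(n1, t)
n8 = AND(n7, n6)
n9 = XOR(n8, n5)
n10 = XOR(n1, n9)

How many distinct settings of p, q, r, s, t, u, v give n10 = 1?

68

n10 = XOR(n1, n9) must be 1, so n1 and n9 differ.
Enumerating the 128 input combinations, 68 give n10 = 1 and 60 give n10 = 0.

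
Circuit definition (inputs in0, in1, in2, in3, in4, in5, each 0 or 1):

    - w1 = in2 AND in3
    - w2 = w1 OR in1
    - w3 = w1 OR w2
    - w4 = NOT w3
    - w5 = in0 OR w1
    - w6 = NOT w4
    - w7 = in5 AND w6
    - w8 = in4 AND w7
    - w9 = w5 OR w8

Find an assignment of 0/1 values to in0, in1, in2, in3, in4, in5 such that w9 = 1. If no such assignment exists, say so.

Check with in0=1, in1=0, in2=1, in3=1, in4=0, in5=0:
w1 = in2 AND in3 = 1 AND 1 = 1
w2 = w1 OR in1 = 1 OR 0 = 1
w3 = w1 OR w2 = 1 OR 1 = 1
w4 = NOT w3 = NOT 1 = 0
w5 = in0 OR w1 = 1 OR 1 = 1
w6 = NOT w4 = NOT 0 = 1
w7 = in5 AND w6 = 0 AND 1 = 0
w8 = in4 AND w7 = 0 AND 0 = 0
w9 = w5 OR w8 = 1 OR 0 = 1
So w9 = 1 as required.

in0=1, in1=0, in2=1, in3=1, in4=0, in5=0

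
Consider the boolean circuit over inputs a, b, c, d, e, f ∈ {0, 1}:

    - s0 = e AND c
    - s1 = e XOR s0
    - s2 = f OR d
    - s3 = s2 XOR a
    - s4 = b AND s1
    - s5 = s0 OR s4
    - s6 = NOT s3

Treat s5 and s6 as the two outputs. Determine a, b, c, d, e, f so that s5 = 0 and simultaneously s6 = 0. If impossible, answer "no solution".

a=0 b=0 c=0 d=1 e=0 f=0

Check with a=0 b=0 c=0 d=1 e=0 f=0:
s0 = e AND c = 0 AND 0 = 0
s1 = e XOR s0 = 0 XOR 0 = 0
s2 = f OR d = 0 OR 1 = 1
s3 = s2 XOR a = 1 XOR 0 = 1
s4 = b AND s1 = 0 AND 0 = 0
s5 = s0 OR s4 = 0 OR 0 = 0
s6 = NOT s3 = NOT 1 = 0
So s5 = 0 and s6 = 0.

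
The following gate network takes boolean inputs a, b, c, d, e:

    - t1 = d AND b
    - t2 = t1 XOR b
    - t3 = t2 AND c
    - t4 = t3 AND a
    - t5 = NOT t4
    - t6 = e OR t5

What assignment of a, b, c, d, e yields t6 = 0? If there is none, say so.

t6 = e OR t5 must be 0, so both e = 0 and t5 = 0.
t5 = NOT t4 must be 0, so t4 = 1.
t4 = t3 AND a must be 1, so both t3 = 1 and a = 1.
Check with a=1 b=1 c=1 d=0 e=0:
t1 = d AND b = 0 AND 1 = 0
t2 = t1 XOR b = 0 XOR 1 = 1
t3 = t2 AND c = 1 AND 1 = 1
t4 = t3 AND a = 1 AND 1 = 1
t5 = NOT t4 = NOT 1 = 0
t6 = e OR t5 = 0 OR 0 = 0
So t6 = 0 as required.

a=1 b=1 c=1 d=0 e=0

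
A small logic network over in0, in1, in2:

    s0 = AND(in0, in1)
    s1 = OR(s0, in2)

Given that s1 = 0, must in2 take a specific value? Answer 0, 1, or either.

0

s1 = OR(s0, in2) must be 0, so both s0 = 0 and in2 = 0.
Every assignment with s1 = 0 has in2 = 0; there are 3 such assignment(s).
  in0=0, in1=0, in2=0
  in0=0, in1=1, in2=0
  in0=1, in1=0, in2=0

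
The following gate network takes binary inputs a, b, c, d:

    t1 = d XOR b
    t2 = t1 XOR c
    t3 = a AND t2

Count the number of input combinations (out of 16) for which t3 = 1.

4

t3 = a AND t2 must be 1, so both a = 1 and t2 = 1.
Enumerating the 16 input combinations, 4 give t3 = 1 and 12 give t3 = 0.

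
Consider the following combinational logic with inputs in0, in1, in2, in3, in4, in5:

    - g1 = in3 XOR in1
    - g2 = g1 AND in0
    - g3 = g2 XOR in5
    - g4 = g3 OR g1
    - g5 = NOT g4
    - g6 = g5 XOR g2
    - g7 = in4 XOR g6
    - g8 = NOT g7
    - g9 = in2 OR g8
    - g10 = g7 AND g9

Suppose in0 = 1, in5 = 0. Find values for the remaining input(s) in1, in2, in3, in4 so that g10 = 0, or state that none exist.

in1=1 in2=0 in3=1 in4=0

Check with in0 = 1, in5 = 0 and in1=1, in2=0, in3=1, in4=0:
g1 = in3 XOR in1 = 1 XOR 1 = 0
g2 = g1 AND in0 = 0 AND 1 = 0
g3 = g2 XOR in5 = 0 XOR 0 = 0
g4 = g3 OR g1 = 0 OR 0 = 0
g5 = NOT g4 = NOT 0 = 1
g6 = g5 XOR g2 = 1 XOR 0 = 1
g7 = in4 XOR g6 = 0 XOR 1 = 1
g8 = NOT g7 = NOT 1 = 0
g9 = in2 OR g8 = 0 OR 0 = 0
g10 = g7 AND g9 = 1 AND 0 = 0
So g10 = 0.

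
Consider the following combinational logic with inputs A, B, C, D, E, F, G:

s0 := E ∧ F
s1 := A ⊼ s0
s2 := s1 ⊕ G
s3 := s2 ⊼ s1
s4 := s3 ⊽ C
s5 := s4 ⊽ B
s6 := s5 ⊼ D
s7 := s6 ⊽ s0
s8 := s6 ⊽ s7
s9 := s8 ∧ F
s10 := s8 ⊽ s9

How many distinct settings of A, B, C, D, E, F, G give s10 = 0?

7

s10 = s8 ⊽ s9 must be 0, so at least one of s8, s9 is 1.
Enumerating the 128 input combinations, 7 give s10 = 0 and 121 give s10 = 1.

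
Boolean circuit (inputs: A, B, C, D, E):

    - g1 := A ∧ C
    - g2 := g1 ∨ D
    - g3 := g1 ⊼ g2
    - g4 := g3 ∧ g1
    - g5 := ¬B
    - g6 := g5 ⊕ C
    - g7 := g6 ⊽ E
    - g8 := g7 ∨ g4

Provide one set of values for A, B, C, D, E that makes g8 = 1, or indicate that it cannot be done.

Check with A=0 B=1 C=0 D=1 E=0:
g1 = A ∧ C = 0 ∧ 0 = 0
g2 = g1 ∨ D = 0 ∨ 1 = 1
g3 = g1 ⊼ g2 = 0 ⊼ 1 = 1
g4 = g3 ∧ g1 = 1 ∧ 0 = 0
g5 = ¬B = ¬1 = 0
g6 = g5 ⊕ C = 0 ⊕ 0 = 0
g7 = g6 ⊽ E = 0 ⊽ 0 = 1
g8 = g7 ∨ g4 = 1 ∨ 0 = 1
So g8 = 1 as required.

A=0 B=1 C=0 D=1 E=0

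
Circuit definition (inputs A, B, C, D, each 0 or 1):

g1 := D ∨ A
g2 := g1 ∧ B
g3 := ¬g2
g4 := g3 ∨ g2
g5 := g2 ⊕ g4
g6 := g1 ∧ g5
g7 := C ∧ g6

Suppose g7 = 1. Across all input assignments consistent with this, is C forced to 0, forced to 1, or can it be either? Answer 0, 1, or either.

g7 = C ∧ g6 must be 1, so both C = 1 and g6 = 1.
Every assignment with g7 = 1 has C = 1; there are 3 such assignment(s).
  A=0, B=0, C=1, D=1
  A=1, B=0, C=1, D=0
  A=1, B=0, C=1, D=1

1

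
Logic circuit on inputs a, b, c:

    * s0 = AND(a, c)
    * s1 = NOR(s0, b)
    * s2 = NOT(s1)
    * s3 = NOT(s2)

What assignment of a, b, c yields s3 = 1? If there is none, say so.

s3 = NOT(s2) must be 1, so s2 = 0.
s2 = NOT(s1) must be 0, so s1 = 1.
Check with a=0 b=0 c=1:
s0 = AND(a, c) = AND(0, 1) = 0
s1 = NOR(s0, b) = NOR(0, 0) = 1
s2 = NOT(s1) = NOT 1 = 0
s3 = NOT(s2) = NOT 0 = 1
So s3 = 1 as required.

a=0 b=0 c=1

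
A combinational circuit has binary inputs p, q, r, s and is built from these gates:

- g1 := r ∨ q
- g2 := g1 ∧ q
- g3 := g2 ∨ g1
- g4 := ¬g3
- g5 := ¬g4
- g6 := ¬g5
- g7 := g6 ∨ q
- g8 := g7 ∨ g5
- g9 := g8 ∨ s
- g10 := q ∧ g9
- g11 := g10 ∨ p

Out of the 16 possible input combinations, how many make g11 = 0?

g11 = g10 ∨ p must be 0, so both g10 = 0 and p = 0.
Satisfying assignments:
  p=0, q=0, r=0, s=0
  p=0, q=0, r=0, s=1
  p=0, q=0, r=1, s=0
  p=0, q=0, r=1, s=1

4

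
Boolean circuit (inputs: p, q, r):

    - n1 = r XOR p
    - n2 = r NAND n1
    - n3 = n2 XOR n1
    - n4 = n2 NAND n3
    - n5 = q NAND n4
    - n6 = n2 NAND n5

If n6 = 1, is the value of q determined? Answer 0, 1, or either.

Both values of q occur among assignments with n6 = 1:
  q=0: p=0, q=0, r=1
  q=1: p=0, q=1, r=1

either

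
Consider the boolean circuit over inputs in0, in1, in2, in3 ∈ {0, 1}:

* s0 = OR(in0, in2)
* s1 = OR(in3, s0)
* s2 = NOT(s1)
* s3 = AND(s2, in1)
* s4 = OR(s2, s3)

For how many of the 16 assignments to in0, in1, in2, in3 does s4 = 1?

s4 = OR(s2, s3) must be 1, so at least one of s2, s3 is 1.
Satisfying assignments:
  in0=0, in1=0, in2=0, in3=0
  in0=0, in1=1, in2=0, in3=0

2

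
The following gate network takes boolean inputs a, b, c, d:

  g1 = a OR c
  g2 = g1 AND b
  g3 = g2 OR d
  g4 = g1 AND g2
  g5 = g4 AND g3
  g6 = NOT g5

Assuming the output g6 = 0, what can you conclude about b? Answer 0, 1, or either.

1

g6 = NOT g5 must be 0, so g5 = 1.
g5 = g4 AND g3 must be 1, so both g4 = 1 and g3 = 1.
Every assignment with g6 = 0 has b = 1; there are 6 such assignment(s).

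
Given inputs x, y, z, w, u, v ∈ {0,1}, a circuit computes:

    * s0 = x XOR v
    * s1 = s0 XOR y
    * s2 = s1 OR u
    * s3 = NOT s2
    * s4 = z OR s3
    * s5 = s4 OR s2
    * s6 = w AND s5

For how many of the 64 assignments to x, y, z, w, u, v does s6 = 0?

s6 = w AND s5 must be 0, so at least one of w, s5 is 0.
Enumerating the 64 input combinations, 32 give s6 = 0 and 32 give s6 = 1.

32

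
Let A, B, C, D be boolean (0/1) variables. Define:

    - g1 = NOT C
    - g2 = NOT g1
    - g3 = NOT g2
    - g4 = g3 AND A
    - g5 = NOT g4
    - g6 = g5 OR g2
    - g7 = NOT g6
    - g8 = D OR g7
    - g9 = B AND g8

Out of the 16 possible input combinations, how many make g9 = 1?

g9 = B AND g8 must be 1, so both B = 1 and g8 = 1.
Satisfying assignments:
  A=0, B=1, C=0, D=1
  A=0, B=1, C=1, D=1
  A=1, B=1, C=0, D=0
  A=1, B=1, C=0, D=1
  A=1, B=1, C=1, D=1

5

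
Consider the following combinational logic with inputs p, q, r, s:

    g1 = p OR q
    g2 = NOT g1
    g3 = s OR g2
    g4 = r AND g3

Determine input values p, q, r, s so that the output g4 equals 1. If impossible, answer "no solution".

g4 = r AND g3 must be 1, so both r = 1 and g3 = 1.
g3 = s OR g2 must be 1, so at least one of s, g2 is 1.
Check with p=1, q=1, r=1, s=1:
g1 = p OR q = 1 OR 1 = 1
g2 = NOT g1 = NOT 1 = 0
g3 = s OR g2 = 1 OR 0 = 1
g4 = r AND g3 = 1 AND 1 = 1
So g4 = 1 as required.

p=1, q=1, r=1, s=1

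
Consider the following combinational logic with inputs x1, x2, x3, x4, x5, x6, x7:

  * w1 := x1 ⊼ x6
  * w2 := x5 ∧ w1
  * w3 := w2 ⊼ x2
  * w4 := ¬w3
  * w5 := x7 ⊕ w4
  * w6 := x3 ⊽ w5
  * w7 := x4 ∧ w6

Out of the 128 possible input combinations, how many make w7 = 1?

w7 = x4 ∧ w6 must be 1, so both x4 = 1 and w6 = 1.
Enumerating the 128 input combinations, 16 give w7 = 1 and 112 give w7 = 0.

16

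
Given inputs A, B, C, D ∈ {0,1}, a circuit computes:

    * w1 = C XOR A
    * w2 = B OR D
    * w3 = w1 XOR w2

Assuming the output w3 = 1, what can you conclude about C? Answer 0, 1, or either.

Both values of C occur among assignments with w3 = 1:
  C=0: A=0, B=0, C=0, D=1
  C=1: A=0, B=0, C=1, D=0

either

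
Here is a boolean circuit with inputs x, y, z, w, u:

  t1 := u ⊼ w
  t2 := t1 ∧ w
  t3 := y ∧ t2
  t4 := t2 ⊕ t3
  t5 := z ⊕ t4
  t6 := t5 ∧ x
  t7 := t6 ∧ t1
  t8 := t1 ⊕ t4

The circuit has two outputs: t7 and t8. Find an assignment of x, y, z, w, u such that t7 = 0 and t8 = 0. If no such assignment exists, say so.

x=0, y=1, z=1, w=1, u=1

Check with x=0, y=1, z=1, w=1, u=1:
t1 = u ⊼ w = 1 ⊼ 1 = 0
t2 = t1 ∧ w = 0 ∧ 1 = 0
t3 = y ∧ t2 = 1 ∧ 0 = 0
t4 = t2 ⊕ t3 = 0 ⊕ 0 = 0
t5 = z ⊕ t4 = 1 ⊕ 0 = 1
t6 = t5 ∧ x = 1 ∧ 0 = 0
t7 = t6 ∧ t1 = 0 ∧ 0 = 0
t8 = t1 ⊕ t4 = 0 ⊕ 0 = 0
So t7 = 0 and t8 = 0.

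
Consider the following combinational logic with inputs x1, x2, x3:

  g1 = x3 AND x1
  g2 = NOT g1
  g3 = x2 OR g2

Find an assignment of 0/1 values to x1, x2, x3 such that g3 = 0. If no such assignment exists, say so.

Check with x1=1 x2=0 x3=1:
g1 = x3 AND x1 = 1 AND 1 = 1
g2 = NOT g1 = NOT 1 = 0
g3 = x2 OR g2 = 0 OR 0 = 0
So g3 = 0 as required.

x1=1 x2=0 x3=1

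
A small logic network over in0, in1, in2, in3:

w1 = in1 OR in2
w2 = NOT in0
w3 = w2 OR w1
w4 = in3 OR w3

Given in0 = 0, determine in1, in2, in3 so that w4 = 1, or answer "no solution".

in1=0, in2=1, in3=0

Check with in0 = 0 and in1=0, in2=1, in3=0:
w1 = in1 OR in2 = 0 OR 1 = 1
w2 = NOT in0 = NOT 0 = 1
w3 = w2 OR w1 = 1 OR 1 = 1
w4 = in3 OR w3 = 0 OR 1 = 1
So w4 = 1.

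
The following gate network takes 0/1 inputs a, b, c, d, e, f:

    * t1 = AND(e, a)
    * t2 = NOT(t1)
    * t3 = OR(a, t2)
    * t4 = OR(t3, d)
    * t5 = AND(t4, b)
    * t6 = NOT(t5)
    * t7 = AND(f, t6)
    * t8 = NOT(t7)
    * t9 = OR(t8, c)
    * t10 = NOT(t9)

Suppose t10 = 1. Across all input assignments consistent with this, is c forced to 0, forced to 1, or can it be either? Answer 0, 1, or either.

t10 = NOT(t9) must be 1, so t9 = 0.
Every assignment with t10 = 1 has c = 0; there are 8 such assignment(s).

0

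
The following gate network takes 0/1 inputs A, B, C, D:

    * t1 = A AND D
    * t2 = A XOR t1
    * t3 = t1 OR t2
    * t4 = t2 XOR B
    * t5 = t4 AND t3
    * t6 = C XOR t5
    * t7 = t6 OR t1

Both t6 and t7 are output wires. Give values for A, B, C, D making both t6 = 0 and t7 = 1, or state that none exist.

Check with A=1 B=0 C=0 D=1:
t1 = A AND D = 1 AND 1 = 1
t2 = A XOR t1 = 1 XOR 1 = 0
t3 = t1 OR t2 = 1 OR 0 = 1
t4 = t2 XOR B = 0 XOR 0 = 0
t5 = t4 AND t3 = 0 AND 1 = 0
t6 = C XOR t5 = 0 XOR 0 = 0
t7 = t6 OR t1 = 0 OR 1 = 1
So t6 = 0 and t7 = 1.

A=1 B=0 C=0 D=1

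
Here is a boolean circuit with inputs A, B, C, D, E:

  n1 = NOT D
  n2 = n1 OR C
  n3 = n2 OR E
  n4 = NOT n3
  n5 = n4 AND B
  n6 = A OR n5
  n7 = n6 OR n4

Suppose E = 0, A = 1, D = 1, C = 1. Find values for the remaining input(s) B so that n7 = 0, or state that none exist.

With E = 0, A = 1, D = 1, C = 1 fixed, none of the 2 settings of B give n7 = 0.
For example, with B=1:
n1 = NOT D = NOT 1 = 0
n2 = n1 OR C = 0 OR 1 = 1
n3 = n2 OR E = 1 OR 0 = 1
n4 = NOT n3 = NOT 1 = 0
n5 = n4 AND B = 0 AND 1 = 0
n6 = A OR n5 = 1 OR 0 = 1
n7 = n6 OR n4 = 1 OR 0 = 1
giving n7 = 1 ≠ 0.

no solution exists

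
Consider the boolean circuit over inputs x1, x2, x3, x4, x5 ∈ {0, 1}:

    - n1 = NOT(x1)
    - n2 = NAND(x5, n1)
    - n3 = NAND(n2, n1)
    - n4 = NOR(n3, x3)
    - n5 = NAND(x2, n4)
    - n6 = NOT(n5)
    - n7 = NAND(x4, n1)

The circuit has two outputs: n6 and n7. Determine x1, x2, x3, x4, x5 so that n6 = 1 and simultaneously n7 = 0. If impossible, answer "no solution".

x1=0, x2=1, x3=0, x4=1, x5=0

Check with x1=0, x2=1, x3=0, x4=1, x5=0:
n1 = NOT(x1) = NOT 0 = 1
n2 = NAND(x5, n1) = NAND(0, 1) = 1
n3 = NAND(n2, n1) = NAND(1, 1) = 0
n4 = NOR(n3, x3) = NOR(0, 0) = 1
n5 = NAND(x2, n4) = NAND(1, 1) = 0
n6 = NOT(n5) = NOT 0 = 1
n7 = NAND(x4, n1) = NAND(1, 1) = 0
So n6 = 1 and n7 = 0.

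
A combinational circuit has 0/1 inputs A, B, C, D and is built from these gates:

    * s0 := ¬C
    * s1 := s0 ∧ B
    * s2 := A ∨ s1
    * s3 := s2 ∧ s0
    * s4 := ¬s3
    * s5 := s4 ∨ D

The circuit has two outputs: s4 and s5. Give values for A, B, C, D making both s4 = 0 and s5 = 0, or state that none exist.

Check with A=0, B=1, C=0, D=0:
s0 = ¬C = ¬0 = 1
s1 = s0 ∧ B = 1 ∧ 1 = 1
s2 = A ∨ s1 = 0 ∨ 1 = 1
s3 = s2 ∧ s0 = 1 ∧ 1 = 1
s4 = ¬s3 = ¬1 = 0
s5 = s4 ∨ D = 0 ∨ 0 = 0
So s4 = 0 and s5 = 0.

A=0, B=1, C=0, D=0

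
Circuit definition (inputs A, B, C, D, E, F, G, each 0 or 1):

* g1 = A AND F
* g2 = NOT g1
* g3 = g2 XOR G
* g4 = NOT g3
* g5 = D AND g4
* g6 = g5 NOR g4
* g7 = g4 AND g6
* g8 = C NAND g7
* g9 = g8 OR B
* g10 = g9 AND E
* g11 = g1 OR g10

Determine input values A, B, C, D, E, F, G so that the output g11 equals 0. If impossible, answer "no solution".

Check with A=0 B=0 C=1 D=1 E=0 F=1 G=1:
g1 = A AND F = 0 AND 1 = 0
g2 = NOT g1 = NOT 0 = 1
g3 = g2 XOR G = 1 XOR 1 = 0
g4 = NOT g3 = NOT 0 = 1
g5 = D AND g4 = 1 AND 1 = 1
g6 = g5 NOR g4 = 1 NOR 1 = 0
g7 = g4 AND g6 = 1 AND 0 = 0
g8 = C NAND g7 = 1 NAND 0 = 1
g9 = g8 OR B = 1 OR 0 = 1
g10 = g9 AND E = 1 AND 0 = 0
g11 = g1 OR g10 = 0 OR 0 = 0
So g11 = 0 as required.

A=0 B=0 C=1 D=1 E=0 F=1 G=1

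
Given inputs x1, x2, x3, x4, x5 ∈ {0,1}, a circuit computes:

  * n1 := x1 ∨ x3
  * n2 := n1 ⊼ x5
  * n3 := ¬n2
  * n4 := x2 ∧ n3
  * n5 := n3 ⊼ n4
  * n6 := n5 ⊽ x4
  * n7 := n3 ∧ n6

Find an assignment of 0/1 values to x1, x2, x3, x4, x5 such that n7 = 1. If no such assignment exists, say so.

n7 = n3 ∧ n6 must be 1, so both n3 = 1 and n6 = 1.
Check with x1=1, x2=1, x3=1, x4=0, x5=1:
n1 = x1 ∨ x3 = 1 ∨ 1 = 1
n2 = n1 ⊼ x5 = 1 ⊼ 1 = 0
n3 = ¬n2 = ¬0 = 1
n4 = x2 ∧ n3 = 1 ∧ 1 = 1
n5 = n3 ⊼ n4 = 1 ⊼ 1 = 0
n6 = n5 ⊽ x4 = 0 ⊽ 0 = 1
n7 = n3 ∧ n6 = 1 ∧ 1 = 1
So n7 = 1 as required.

x1=1, x2=1, x3=1, x4=0, x5=1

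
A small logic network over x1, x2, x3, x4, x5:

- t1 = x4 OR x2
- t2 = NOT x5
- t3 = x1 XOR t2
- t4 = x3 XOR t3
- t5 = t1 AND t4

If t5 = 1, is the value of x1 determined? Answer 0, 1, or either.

either

Both values of x1 occur among assignments with t5 = 1:
  x1=0: x1=0, x2=0, x3=0, x4=1, x5=0
  x1=1: x1=1, x2=0, x3=0, x4=1, x5=1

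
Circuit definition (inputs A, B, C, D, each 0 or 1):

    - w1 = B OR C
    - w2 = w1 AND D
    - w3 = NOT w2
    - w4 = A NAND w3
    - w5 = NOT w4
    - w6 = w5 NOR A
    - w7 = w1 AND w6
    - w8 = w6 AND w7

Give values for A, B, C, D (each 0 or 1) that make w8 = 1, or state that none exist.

A=0 B=1 C=1 D=1

w8 = w6 AND w7 must be 1, so both w6 = 1 and w7 = 1.
Check with A=0 B=1 C=1 D=1:
w1 = B OR C = 1 OR 1 = 1
w2 = w1 AND D = 1 AND 1 = 1
w3 = NOT w2 = NOT 1 = 0
w4 = A NAND w3 = 0 NAND 0 = 1
w5 = NOT w4 = NOT 1 = 0
w6 = w5 NOR A = 0 NOR 0 = 1
w7 = w1 AND w6 = 1 AND 1 = 1
w8 = w6 AND w7 = 1 AND 1 = 1
So w8 = 1 as required.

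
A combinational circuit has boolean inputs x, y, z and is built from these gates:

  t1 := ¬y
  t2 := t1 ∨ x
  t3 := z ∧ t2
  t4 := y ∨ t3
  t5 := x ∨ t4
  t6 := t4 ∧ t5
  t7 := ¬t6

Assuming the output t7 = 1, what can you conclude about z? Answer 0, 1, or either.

t7 = ¬t6 must be 1, so t6 = 0.
Every assignment with t7 = 1 has z = 0; there are 2 such assignment(s).
  x=0, y=0, z=0
  x=1, y=0, z=0

0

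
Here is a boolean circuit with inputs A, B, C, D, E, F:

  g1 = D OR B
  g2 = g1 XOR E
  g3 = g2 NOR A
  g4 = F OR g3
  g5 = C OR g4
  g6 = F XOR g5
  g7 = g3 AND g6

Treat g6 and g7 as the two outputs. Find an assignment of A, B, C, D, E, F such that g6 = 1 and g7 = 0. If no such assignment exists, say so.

A=0, B=1, C=1, D=0, E=0, F=0

Check with A=0, B=1, C=1, D=0, E=0, F=0:
g1 = D OR B = 0 OR 1 = 1
g2 = g1 XOR E = 1 XOR 0 = 1
g3 = g2 NOR A = 1 NOR 0 = 0
g4 = F OR g3 = 0 OR 0 = 0
g5 = C OR g4 = 1 OR 0 = 1
g6 = F XOR g5 = 0 XOR 1 = 1
g7 = g3 AND g6 = 0 AND 1 = 0
So g6 = 1 and g7 = 0.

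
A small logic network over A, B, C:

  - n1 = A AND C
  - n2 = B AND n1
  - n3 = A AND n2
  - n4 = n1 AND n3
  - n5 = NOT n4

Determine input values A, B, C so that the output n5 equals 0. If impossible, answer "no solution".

A=1, B=1, C=1

Check with A=1, B=1, C=1:
n1 = A AND C = 1 AND 1 = 1
n2 = B AND n1 = 1 AND 1 = 1
n3 = A AND n2 = 1 AND 1 = 1
n4 = n1 AND n3 = 1 AND 1 = 1
n5 = NOT n4 = NOT 1 = 0
So n5 = 0 as required.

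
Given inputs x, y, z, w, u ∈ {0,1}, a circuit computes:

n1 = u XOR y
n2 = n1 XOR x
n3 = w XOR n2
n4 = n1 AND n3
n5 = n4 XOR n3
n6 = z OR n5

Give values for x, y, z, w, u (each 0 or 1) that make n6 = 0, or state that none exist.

x=0, y=0, z=0, w=1, u=1

n6 = z OR n5 must be 0, so both z = 0 and n5 = 0.
n5 = n4 XOR n3 must be 0, so n4 and n3 are equal.
Check with x=0, y=0, z=0, w=1, u=1:
n1 = u XOR y = 1 XOR 0 = 1
n2 = n1 XOR x = 1 XOR 0 = 1
n3 = w XOR n2 = 1 XOR 1 = 0
n4 = n1 AND n3 = 1 AND 0 = 0
n5 = n4 XOR n3 = 0 XOR 0 = 0
n6 = z OR n5 = 0 OR 0 = 0
So n6 = 0 as required.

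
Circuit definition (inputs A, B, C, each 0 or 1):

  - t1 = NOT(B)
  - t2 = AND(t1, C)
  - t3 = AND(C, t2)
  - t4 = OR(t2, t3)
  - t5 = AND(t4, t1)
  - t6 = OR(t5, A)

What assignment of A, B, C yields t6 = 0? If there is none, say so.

Check with A=0, B=1, C=1:
t1 = NOT(B) = NOT 1 = 0
t2 = AND(t1, C) = AND(0, 1) = 0
t3 = AND(C, t2) = AND(1, 0) = 0
t4 = OR(t2, t3) = OR(0, 0) = 0
t5 = AND(t4, t1) = AND(0, 0) = 0
t6 = OR(t5, A) = OR(0, 0) = 0
So t6 = 0 as required.

A=0, B=1, C=1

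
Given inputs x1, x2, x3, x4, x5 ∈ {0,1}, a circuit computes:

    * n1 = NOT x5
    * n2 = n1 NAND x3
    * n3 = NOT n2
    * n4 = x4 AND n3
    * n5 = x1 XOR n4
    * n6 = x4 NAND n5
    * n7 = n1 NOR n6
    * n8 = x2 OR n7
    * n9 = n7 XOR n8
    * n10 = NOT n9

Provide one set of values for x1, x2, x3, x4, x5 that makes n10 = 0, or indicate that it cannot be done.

x1=0 x2=1 x3=0 x4=0 x5=0

n10 = NOT n9 must be 0, so n9 = 1.
Check with x1=0 x2=1 x3=0 x4=0 x5=0:
n1 = NOT x5 = NOT 0 = 1
n2 = n1 NAND x3 = 1 NAND 0 = 1
n3 = NOT n2 = NOT 1 = 0
n4 = x4 AND n3 = 0 AND 0 = 0
n5 = x1 XOR n4 = 0 XOR 0 = 0
n6 = x4 NAND n5 = 0 NAND 0 = 1
n7 = n1 NOR n6 = 1 NOR 1 = 0
n8 = x2 OR n7 = 1 OR 0 = 1
n9 = n7 XOR n8 = 0 XOR 1 = 1
n10 = NOT n9 = NOT 1 = 0
So n10 = 0 as required.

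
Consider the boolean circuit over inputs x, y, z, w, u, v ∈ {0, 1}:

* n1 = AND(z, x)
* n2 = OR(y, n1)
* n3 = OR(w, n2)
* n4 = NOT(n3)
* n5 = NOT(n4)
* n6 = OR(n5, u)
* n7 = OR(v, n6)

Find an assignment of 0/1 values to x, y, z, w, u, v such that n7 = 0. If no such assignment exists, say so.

Check with x=0, y=0, z=1, w=0, u=0, v=0:
n1 = AND(z, x) = AND(1, 0) = 0
n2 = OR(y, n1) = OR(0, 0) = 0
n3 = OR(w, n2) = OR(0, 0) = 0
n4 = NOT(n3) = NOT 0 = 1
n5 = NOT(n4) = NOT 1 = 0
n6 = OR(n5, u) = OR(0, 0) = 0
n7 = OR(v, n6) = OR(0, 0) = 0
So n7 = 0 as required.

x=0, y=0, z=1, w=0, u=0, v=0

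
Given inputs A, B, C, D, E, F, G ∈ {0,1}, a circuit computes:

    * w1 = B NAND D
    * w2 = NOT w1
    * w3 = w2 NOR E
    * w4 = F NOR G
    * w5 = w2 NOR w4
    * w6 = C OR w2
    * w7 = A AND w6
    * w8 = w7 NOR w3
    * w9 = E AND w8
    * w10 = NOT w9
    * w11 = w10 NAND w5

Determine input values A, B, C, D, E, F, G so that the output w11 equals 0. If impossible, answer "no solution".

A=1 B=0 C=1 D=0 E=1 F=0 G=1

Check with A=1 B=0 C=1 D=0 E=1 F=0 G=1:
w1 = B NAND D = 0 NAND 0 = 1
w2 = NOT w1 = NOT 1 = 0
w3 = w2 NOR E = 0 NOR 1 = 0
w4 = F NOR G = 0 NOR 1 = 0
w5 = w2 NOR w4 = 0 NOR 0 = 1
w6 = C OR w2 = 1 OR 0 = 1
w7 = A AND w6 = 1 AND 1 = 1
w8 = w7 NOR w3 = 1 NOR 0 = 0
w9 = E AND w8 = 1 AND 0 = 0
w10 = NOT w9 = NOT 0 = 1
w11 = w10 NAND w5 = 1 NAND 1 = 0
So w11 = 0 as required.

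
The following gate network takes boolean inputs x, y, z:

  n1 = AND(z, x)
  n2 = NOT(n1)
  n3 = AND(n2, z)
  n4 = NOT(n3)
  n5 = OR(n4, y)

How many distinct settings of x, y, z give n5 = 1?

7

n5 = OR(n4, y) must be 1, so at least one of n4, y is 1.
Enumerating the 8 input combinations, 7 give n5 = 1 and 1 give n5 = 0.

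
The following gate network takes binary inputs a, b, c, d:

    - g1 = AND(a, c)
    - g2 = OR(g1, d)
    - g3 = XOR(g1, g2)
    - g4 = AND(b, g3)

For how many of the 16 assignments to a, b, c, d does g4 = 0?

13

g4 = AND(b, g3) must be 0, so at least one of b, g3 is 0.
Enumerating the 16 input combinations, 13 give g4 = 0 and 3 give g4 = 1.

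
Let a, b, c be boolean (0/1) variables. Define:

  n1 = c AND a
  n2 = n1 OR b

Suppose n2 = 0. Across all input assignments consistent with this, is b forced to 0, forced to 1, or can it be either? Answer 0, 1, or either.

n2 = n1 OR b must be 0, so both n1 = 0 and b = 0.
Every assignment with n2 = 0 has b = 0; there are 3 such assignment(s).
  a=0, b=0, c=0
  a=0, b=0, c=1
  a=1, b=0, c=0

0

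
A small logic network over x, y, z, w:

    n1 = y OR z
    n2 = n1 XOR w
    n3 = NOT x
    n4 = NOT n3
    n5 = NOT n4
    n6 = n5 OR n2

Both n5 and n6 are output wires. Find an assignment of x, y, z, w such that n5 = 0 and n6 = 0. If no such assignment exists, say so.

Check with x=1 y=1 z=1 w=1:
n1 = y OR z = 1 OR 1 = 1
n2 = n1 XOR w = 1 XOR 1 = 0
n3 = NOT x = NOT 1 = 0
n4 = NOT n3 = NOT 0 = 1
n5 = NOT n4 = NOT 1 = 0
n6 = n5 OR n2 = 0 OR 0 = 0
So n5 = 0 and n6 = 0.

x=1 y=1 z=1 w=1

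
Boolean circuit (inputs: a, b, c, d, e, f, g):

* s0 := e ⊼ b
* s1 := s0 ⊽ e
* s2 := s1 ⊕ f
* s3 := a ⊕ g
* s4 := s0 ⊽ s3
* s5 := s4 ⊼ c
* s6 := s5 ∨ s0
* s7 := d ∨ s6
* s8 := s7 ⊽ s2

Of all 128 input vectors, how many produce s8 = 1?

s8 = s7 ⊽ s2 must be 1, so both s7 = 0 and s2 = 0.
s7 = d ∨ s6 must be 0, so both d = 0 and s6 = 0.
Enumerating the 128 input combinations, 2 give s8 = 1 and 126 give s8 = 0.

2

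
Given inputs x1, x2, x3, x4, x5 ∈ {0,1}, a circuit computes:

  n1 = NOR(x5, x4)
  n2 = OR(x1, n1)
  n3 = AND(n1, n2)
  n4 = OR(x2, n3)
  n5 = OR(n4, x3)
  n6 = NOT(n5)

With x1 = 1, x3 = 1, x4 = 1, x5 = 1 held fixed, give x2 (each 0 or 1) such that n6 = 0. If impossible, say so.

n6 = NOT(n5) must be 0, so n5 = 1.
Check with x1 = 1, x3 = 1, x4 = 1, x5 = 1 and x2=1:
n1 = NOR(x5, x4) = NOR(1, 1) = 0
n2 = OR(x1, n1) = OR(1, 0) = 1
n3 = AND(n1, n2) = AND(0, 1) = 0
n4 = OR(x2, n3) = OR(1, 0) = 1
n5 = OR(n4, x3) = OR(1, 1) = 1
n6 = NOT(n5) = NOT 1 = 0
So n6 = 0.

x2=1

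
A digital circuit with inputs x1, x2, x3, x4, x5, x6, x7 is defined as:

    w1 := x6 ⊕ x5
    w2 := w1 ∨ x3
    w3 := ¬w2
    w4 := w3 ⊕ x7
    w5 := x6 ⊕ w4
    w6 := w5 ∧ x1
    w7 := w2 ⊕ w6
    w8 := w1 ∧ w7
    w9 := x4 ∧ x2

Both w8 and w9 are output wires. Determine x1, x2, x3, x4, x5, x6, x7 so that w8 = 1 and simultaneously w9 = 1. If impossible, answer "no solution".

Check with x1=0, x2=1, x3=0, x4=1, x5=1, x6=0, x7=1:
w1 = x6 ⊕ x5 = 0 ⊕ 1 = 1
w2 = w1 ∨ x3 = 1 ∨ 0 = 1
w3 = ¬w2 = ¬1 = 0
w4 = w3 ⊕ x7 = 0 ⊕ 1 = 1
w5 = x6 ⊕ w4 = 0 ⊕ 1 = 1
w6 = w5 ∧ x1 = 1 ∧ 0 = 0
w7 = w2 ⊕ w6 = 1 ⊕ 0 = 1
w8 = w1 ∧ w7 = 1 ∧ 1 = 1
w9 = x4 ∧ x2 = 1 ∧ 1 = 1
So w8 = 1 and w9 = 1.

x1=0, x2=1, x3=0, x4=1, x5=1, x6=0, x7=1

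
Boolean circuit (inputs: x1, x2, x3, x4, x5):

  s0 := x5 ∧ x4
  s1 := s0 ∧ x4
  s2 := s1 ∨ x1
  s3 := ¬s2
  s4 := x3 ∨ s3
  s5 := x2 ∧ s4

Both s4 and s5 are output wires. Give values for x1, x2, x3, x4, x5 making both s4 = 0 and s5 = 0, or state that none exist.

Check with x1=1, x2=1, x3=0, x4=1, x5=0:
s0 = x5 ∧ x4 = 0 ∧ 1 = 0
s1 = s0 ∧ x4 = 0 ∧ 1 = 0
s2 = s1 ∨ x1 = 0 ∨ 1 = 1
s3 = ¬s2 = ¬1 = 0
s4 = x3 ∨ s3 = 0 ∨ 0 = 0
s5 = x2 ∧ s4 = 1 ∧ 0 = 0
So s4 = 0 and s5 = 0.

x1=1, x2=1, x3=0, x4=1, x5=0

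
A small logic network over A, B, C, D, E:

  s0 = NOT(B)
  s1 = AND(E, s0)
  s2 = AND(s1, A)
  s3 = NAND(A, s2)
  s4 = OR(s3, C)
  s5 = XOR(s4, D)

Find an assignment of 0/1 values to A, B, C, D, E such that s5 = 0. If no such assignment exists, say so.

A=1, B=1, C=0, D=1, E=1

Check with A=1, B=1, C=0, D=1, E=1:
s0 = NOT(B) = NOT 1 = 0
s1 = AND(E, s0) = AND(1, 0) = 0
s2 = AND(s1, A) = AND(0, 1) = 0
s3 = NAND(A, s2) = NAND(1, 0) = 1
s4 = OR(s3, C) = OR(1, 0) = 1
s5 = XOR(s4, D) = XOR(1, 1) = 0
So s5 = 0 as required.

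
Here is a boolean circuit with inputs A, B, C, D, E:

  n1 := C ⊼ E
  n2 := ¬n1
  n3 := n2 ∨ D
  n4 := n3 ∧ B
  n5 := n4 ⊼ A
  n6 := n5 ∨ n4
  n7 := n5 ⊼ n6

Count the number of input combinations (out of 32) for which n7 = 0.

27

n7 = n5 ⊼ n6 must be 0, so both n5 = 1 and n6 = 1.
Enumerating the 32 input combinations, 27 give n7 = 0 and 5 give n7 = 1.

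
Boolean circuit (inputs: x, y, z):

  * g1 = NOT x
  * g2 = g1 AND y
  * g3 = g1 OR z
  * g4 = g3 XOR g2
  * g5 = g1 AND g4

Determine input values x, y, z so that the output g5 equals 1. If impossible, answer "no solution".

g5 = g1 AND g4 must be 1, so both g1 = 1 and g4 = 1.
g1 = NOT x must be 1, so x = 0.
Check with x=0 y=0 z=1:
g1 = NOT x = NOT 0 = 1
g2 = g1 AND y = 1 AND 0 = 0
g3 = g1 OR z = 1 OR 1 = 1
g4 = g3 XOR g2 = 1 XOR 0 = 1
g5 = g1 AND g4 = 1 AND 1 = 1
So g5 = 1 as required.

x=0 y=0 z=1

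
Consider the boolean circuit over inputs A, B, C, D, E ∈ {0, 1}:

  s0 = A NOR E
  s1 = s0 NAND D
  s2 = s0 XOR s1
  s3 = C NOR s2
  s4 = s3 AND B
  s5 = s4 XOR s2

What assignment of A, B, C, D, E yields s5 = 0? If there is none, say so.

A=0, B=1, C=1, D=0, E=0

Check with A=0, B=1, C=1, D=0, E=0:
s0 = A NOR E = 0 NOR 0 = 1
s1 = s0 NAND D = 1 NAND 0 = 1
s2 = s0 XOR s1 = 1 XOR 1 = 0
s3 = C NOR s2 = 1 NOR 0 = 0
s4 = s3 AND B = 0 AND 1 = 0
s5 = s4 XOR s2 = 0 XOR 0 = 0
So s5 = 0 as required.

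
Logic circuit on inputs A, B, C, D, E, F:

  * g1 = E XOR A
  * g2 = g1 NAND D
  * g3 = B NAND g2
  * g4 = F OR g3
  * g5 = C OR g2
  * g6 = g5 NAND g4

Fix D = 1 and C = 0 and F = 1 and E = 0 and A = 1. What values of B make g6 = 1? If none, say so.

B=1

Check with D = 1 and C = 0 and F = 1 and E = 0 and A = 1 and B=1:
g1 = E XOR A = 0 XOR 1 = 1
g2 = g1 NAND D = 1 NAND 1 = 0
g3 = B NAND g2 = 1 NAND 0 = 1
g4 = F OR g3 = 1 OR 1 = 1
g5 = C OR g2 = 0 OR 0 = 0
g6 = g5 NAND g4 = 0 NAND 1 = 1
So g6 = 1.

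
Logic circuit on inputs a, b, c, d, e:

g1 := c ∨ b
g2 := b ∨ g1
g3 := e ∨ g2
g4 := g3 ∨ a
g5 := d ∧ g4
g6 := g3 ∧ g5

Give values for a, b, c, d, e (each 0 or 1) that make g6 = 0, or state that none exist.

g6 = g3 ∧ g5 must be 0, so at least one of g3, g5 is 0.
Check with a=1, b=1, c=1, d=0, e=0:
g1 = c ∨ b = 1 ∨ 1 = 1
g2 = b ∨ g1 = 1 ∨ 1 = 1
g3 = e ∨ g2 = 0 ∨ 1 = 1
g4 = g3 ∨ a = 1 ∨ 1 = 1
g5 = d ∧ g4 = 0 ∧ 1 = 0
g6 = g3 ∧ g5 = 1 ∧ 0 = 0
So g6 = 0 as required.

a=1, b=1, c=1, d=0, e=0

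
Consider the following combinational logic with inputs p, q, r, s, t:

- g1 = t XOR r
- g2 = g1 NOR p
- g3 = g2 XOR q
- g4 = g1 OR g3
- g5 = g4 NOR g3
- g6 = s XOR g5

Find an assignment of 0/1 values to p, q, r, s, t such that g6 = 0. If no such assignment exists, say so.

p=1 q=1 r=0 s=0 t=1

g6 = s XOR g5 must be 0, so s and g5 are equal.
Check with p=1 q=1 r=0 s=0 t=1:
g1 = t XOR r = 1 XOR 0 = 1
g2 = g1 NOR p = 1 NOR 1 = 0
g3 = g2 XOR q = 0 XOR 1 = 1
g4 = g1 OR g3 = 1 OR 1 = 1
g5 = g4 NOR g3 = 1 NOR 1 = 0
g6 = s XOR g5 = 0 XOR 0 = 0
So g6 = 0 as required.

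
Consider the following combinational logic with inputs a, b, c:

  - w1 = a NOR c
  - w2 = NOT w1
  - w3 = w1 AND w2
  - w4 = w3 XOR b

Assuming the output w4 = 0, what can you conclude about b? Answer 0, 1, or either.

0

w4 = w3 XOR b must be 0, so w3 and b are equal.
Every assignment with w4 = 0 has b = 0; there are 4 such assignment(s).
  a=0, b=0, c=0
  a=0, b=0, c=1
  a=1, b=0, c=0
  a=1, b=0, c=1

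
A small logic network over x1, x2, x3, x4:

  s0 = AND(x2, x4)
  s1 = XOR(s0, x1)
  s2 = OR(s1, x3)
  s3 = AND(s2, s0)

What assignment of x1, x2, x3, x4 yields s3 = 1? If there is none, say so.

x1=0, x2=1, x3=1, x4=1

s3 = AND(s2, s0) must be 1, so both s2 = 1 and s0 = 1.
s2 = OR(s1, x3) must be 1, so at least one of s1, x3 is 1.
s0 = AND(x2, x4) must be 1, so both x2 = 1 and x4 = 1.
Check with x1=0, x2=1, x3=1, x4=1:
s0 = AND(x2, x4) = AND(1, 1) = 1
s1 = XOR(s0, x1) = XOR(1, 0) = 1
s2 = OR(s1, x3) = OR(1, 1) = 1
s3 = AND(s2, s0) = AND(1, 1) = 1
So s3 = 1 as required.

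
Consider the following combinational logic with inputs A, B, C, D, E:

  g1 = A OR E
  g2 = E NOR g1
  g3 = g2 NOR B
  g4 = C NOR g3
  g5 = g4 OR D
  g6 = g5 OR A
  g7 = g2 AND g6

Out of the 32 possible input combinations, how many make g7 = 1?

g7 = g2 AND g6 must be 1, so both g2 = 1 and g6 = 1.
g2 = E NOR g1 must be 1, so both E = 0 and g1 = 0.
Satisfying assignments:
  A=0, B=0, C=0, D=0, E=0
  A=0, B=0, C=0, D=1, E=0
  A=0, B=0, C=1, D=1, E=0
  A=0, B=1, C=0, D=0, E=0
  A=0, B=1, C=0, D=1, E=0
  A=0, B=1, C=1, D=1, E=0

6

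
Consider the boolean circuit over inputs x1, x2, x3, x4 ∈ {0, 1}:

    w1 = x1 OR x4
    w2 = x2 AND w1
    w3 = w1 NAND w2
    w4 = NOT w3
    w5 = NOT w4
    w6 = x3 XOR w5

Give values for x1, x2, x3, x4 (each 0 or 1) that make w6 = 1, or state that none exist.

x1=0 x2=1 x3=0 x4=0

Check with x1=0 x2=1 x3=0 x4=0:
w1 = x1 OR x4 = 0 OR 0 = 0
w2 = x2 AND w1 = 1 AND 0 = 0
w3 = w1 NAND w2 = 0 NAND 0 = 1
w4 = NOT w3 = NOT 1 = 0
w5 = NOT w4 = NOT 0 = 1
w6 = x3 XOR w5 = 0 XOR 1 = 1
So w6 = 1 as required.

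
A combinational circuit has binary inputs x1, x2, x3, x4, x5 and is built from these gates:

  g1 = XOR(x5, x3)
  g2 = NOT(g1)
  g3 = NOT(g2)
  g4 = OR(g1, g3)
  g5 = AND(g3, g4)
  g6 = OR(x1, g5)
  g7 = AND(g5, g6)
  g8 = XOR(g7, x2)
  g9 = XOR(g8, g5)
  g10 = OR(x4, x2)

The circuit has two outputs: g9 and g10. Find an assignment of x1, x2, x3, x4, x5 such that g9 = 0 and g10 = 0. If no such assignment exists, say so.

Check with x1=0, x2=0, x3=0, x4=0, x5=0:
g1 = XOR(x5, x3) = XOR(0, 0) = 0
g2 = NOT(g1) = NOT 0 = 1
g3 = NOT(g2) = NOT 1 = 0
g4 = OR(g1, g3) = OR(0, 0) = 0
g5 = AND(g3, g4) = AND(0, 0) = 0
g6 = OR(x1, g5) = OR(0, 0) = 0
g7 = AND(g5, g6) = AND(0, 0) = 0
g8 = XOR(g7, x2) = XOR(0, 0) = 0
g9 = XOR(g8, g5) = XOR(0, 0) = 0
g10 = OR(x4, x2) = OR(0, 0) = 0
So g9 = 0 and g10 = 0.

x1=0, x2=0, x3=0, x4=0, x5=0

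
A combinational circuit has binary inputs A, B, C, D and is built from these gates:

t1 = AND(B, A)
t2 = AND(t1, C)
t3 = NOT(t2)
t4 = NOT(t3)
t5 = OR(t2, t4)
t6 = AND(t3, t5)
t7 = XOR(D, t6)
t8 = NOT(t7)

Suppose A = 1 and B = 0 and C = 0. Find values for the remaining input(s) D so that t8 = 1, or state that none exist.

D=0

t8 = NOT(t7) must be 1, so t7 = 0.
Check with A = 1 and B = 0 and C = 0 and D=0:
t1 = AND(B, A) = AND(0, 1) = 0
t2 = AND(t1, C) = AND(0, 0) = 0
t3 = NOT(t2) = NOT 0 = 1
t4 = NOT(t3) = NOT 1 = 0
t5 = OR(t2, t4) = OR(0, 0) = 0
t6 = AND(t3, t5) = AND(1, 0) = 0
t7 = XOR(D, t6) = XOR(0, 0) = 0
t8 = NOT(t7) = NOT 0 = 1
So t8 = 1.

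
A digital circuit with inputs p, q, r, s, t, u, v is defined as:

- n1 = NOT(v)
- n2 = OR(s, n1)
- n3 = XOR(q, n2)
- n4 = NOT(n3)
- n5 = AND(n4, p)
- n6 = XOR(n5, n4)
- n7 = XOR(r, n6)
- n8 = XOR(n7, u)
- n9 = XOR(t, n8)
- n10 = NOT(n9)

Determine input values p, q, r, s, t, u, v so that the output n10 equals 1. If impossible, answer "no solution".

p=0, q=0, r=1, s=0, t=1, u=0, v=0

n10 = NOT(n9) must be 1, so n9 = 0.
n9 = XOR(t, n8) must be 0, so t and n8 are equal.
Check with p=0, q=0, r=1, s=0, t=1, u=0, v=0:
n1 = NOT(v) = NOT 0 = 1
n2 = OR(s, n1) = OR(0, 1) = 1
n3 = XOR(q, n2) = XOR(0, 1) = 1
n4 = NOT(n3) = NOT 1 = 0
n5 = AND(n4, p) = AND(0, 0) = 0
n6 = XOR(n5, n4) = XOR(0, 0) = 0
n7 = XOR(r, n6) = XOR(1, 0) = 1
n8 = XOR(n7, u) = XOR(1, 0) = 1
n9 = XOR(t, n8) = XOR(1, 1) = 0
n10 = NOT(n9) = NOT 0 = 1
So n10 = 1 as required.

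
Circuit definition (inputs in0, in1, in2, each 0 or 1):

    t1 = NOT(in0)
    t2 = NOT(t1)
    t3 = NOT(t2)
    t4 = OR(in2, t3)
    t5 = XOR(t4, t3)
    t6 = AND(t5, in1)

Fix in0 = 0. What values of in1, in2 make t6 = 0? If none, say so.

t6 = AND(t5, in1) must be 0, so at least one of t5, in1 is 0.
Check with in0 = 0 and in1=0, in2=1:
t1 = NOT(in0) = NOT 0 = 1
t2 = NOT(t1) = NOT 1 = 0
t3 = NOT(t2) = NOT 0 = 1
t4 = OR(in2, t3) = OR(1, 1) = 1
t5 = XOR(t4, t3) = XOR(1, 1) = 0
t6 = AND(t5, in1) = AND(0, 0) = 0
So t6 = 0.

in1=0, in2=1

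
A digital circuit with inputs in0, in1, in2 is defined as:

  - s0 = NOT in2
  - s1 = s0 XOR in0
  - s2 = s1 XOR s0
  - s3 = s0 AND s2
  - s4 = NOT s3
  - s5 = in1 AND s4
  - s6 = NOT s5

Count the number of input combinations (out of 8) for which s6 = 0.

s6 = NOT s5 must be 0, so s5 = 1.
s5 = in1 AND s4 must be 1, so both in1 = 1 and s4 = 1.
s4 = NOT s3 must be 1, so s3 = 0.
Satisfying assignments:
  in0=0, in1=1, in2=0
  in0=0, in1=1, in2=1
  in0=1, in1=1, in2=1

3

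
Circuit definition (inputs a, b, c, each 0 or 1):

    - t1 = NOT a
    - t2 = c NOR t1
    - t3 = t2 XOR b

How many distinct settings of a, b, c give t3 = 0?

t3 = t2 XOR b must be 0, so t2 and b are equal.
Satisfying assignments:
  a=0, b=0, c=0
  a=0, b=0, c=1
  a=1, b=0, c=1
  a=1, b=1, c=0

4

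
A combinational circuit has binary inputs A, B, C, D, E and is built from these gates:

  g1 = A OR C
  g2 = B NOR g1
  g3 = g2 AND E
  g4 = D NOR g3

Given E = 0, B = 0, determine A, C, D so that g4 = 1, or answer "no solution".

g4 = D NOR g3 must be 1, so both D = 0 and g3 = 0.
Check with E = 0, B = 0 and A=1, C=0, D=0:
g1 = A OR C = 1 OR 0 = 1
g2 = B NOR g1 = 0 NOR 1 = 0
g3 = g2 AND E = 0 AND 0 = 0
g4 = D NOR g3 = 0 NOR 0 = 1
So g4 = 1.

A=1, C=0, D=0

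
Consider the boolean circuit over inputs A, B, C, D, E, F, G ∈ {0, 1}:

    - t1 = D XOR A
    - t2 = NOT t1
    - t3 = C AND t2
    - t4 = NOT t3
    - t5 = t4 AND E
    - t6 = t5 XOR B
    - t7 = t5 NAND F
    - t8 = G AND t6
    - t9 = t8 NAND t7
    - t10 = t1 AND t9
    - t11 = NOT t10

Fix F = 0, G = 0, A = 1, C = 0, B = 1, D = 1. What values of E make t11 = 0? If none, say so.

no solution exists

With F = 0, G = 0, A = 1, C = 0, B = 1, D = 1 fixed, none of the 2 settings of E give t11 = 0.
For example, with E=0:
t1 = D XOR A = 1 XOR 1 = 0
t2 = NOT t1 = NOT 0 = 1
t3 = C AND t2 = 0 AND 1 = 0
t4 = NOT t3 = NOT 0 = 1
t5 = t4 AND E = 1 AND 0 = 0
t6 = t5 XOR B = 0 XOR 1 = 1
t7 = t5 NAND F = 0 NAND 0 = 1
t8 = G AND t6 = 0 AND 1 = 0
t9 = t8 NAND t7 = 0 NAND 1 = 1
t10 = t1 AND t9 = 0 AND 1 = 0
t11 = NOT t10 = NOT 0 = 1
giving t11 = 1 ≠ 0.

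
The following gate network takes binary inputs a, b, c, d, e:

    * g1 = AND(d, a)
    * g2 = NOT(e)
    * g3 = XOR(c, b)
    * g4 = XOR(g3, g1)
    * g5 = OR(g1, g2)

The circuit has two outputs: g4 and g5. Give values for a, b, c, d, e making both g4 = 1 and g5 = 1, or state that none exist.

a=1 b=0 c=0 d=1 e=0

Check with a=1 b=0 c=0 d=1 e=0:
g1 = AND(d, a) = AND(1, 1) = 1
g2 = NOT(e) = NOT 0 = 1
g3 = XOR(c, b) = XOR(0, 0) = 0
g4 = XOR(g3, g1) = XOR(0, 1) = 1
g5 = OR(g1, g2) = OR(1, 1) = 1
So g4 = 1 and g5 = 1.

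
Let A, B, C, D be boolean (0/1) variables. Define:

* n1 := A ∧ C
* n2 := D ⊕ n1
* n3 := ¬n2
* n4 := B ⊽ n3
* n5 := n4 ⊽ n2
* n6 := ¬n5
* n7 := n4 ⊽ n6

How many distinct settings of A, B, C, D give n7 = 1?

8

n7 = n4 ⊽ n6 must be 1, so both n4 = 0 and n6 = 0.
Enumerating the 16 input combinations, 8 give n7 = 1 and 8 give n7 = 0.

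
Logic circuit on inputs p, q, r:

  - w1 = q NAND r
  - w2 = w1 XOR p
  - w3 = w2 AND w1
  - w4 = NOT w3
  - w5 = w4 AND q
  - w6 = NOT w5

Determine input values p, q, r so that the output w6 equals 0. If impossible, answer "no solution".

w6 = NOT w5 must be 0, so w5 = 1.
w5 = w4 AND q must be 1, so both w4 = 1 and q = 1.
Check with p=0, q=1, r=1:
w1 = q NAND r = 1 NAND 1 = 0
w2 = w1 XOR p = 0 XOR 0 = 0
w3 = w2 AND w1 = 0 AND 0 = 0
w4 = NOT w3 = NOT 0 = 1
w5 = w4 AND q = 1 AND 1 = 1
w6 = NOT w5 = NOT 1 = 0
So w6 = 0 as required.

p=0, q=1, r=1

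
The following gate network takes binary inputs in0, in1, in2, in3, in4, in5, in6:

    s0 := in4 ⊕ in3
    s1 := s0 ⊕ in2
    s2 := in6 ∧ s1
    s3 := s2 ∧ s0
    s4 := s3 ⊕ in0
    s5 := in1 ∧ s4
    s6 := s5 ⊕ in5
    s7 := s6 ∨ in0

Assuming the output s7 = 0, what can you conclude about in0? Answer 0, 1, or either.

0

s7 = s6 ∨ in0 must be 0, so both s6 = 0 and in0 = 0.
s6 = s5 ⊕ in5 must be 0, so s5 and in5 are equal.
Every assignment with s7 = 0 has in0 = 0; there are 32 such assignment(s).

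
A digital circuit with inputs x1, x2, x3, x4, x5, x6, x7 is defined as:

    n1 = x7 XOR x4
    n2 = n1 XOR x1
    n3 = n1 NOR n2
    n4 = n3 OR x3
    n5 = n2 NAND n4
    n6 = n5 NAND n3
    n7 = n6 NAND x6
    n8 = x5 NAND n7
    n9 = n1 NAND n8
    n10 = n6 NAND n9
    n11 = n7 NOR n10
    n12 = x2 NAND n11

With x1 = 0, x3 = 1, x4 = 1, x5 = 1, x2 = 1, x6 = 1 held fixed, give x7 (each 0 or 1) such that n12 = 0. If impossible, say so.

no solution exists

With x1 = 0, x3 = 1, x4 = 1, x5 = 1, x2 = 1, x6 = 1 fixed, none of the 2 settings of x7 give n12 = 0.
For example, with x7=0:
n1 = x7 XOR x4 = 0 XOR 1 = 1
n2 = n1 XOR x1 = 1 XOR 0 = 1
n3 = n1 NOR n2 = 1 NOR 1 = 0
n4 = n3 OR x3 = 0 OR 1 = 1
n5 = n2 NAND n4 = 1 NAND 1 = 0
n6 = n5 NAND n3 = 0 NAND 0 = 1
n7 = n6 NAND x6 = 1 NAND 1 = 0
n8 = x5 NAND n7 = 1 NAND 0 = 1
n9 = n1 NAND n8 = 1 NAND 1 = 0
n10 = n6 NAND n9 = 1 NAND 0 = 1
n11 = n7 NOR n10 = 0 NOR 1 = 0
n12 = x2 NAND n11 = 1 NAND 0 = 1
giving n12 = 1 ≠ 0.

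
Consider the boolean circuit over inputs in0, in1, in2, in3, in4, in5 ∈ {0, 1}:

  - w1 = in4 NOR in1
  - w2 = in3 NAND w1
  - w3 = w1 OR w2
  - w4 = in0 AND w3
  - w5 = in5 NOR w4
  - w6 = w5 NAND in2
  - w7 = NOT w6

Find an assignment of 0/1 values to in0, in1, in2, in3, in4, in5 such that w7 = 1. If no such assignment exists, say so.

w7 = NOT w6 must be 1, so w6 = 0.
w6 = w5 NAND in2 must be 0, so both w5 = 1 and in2 = 1.
w5 = in5 NOR w4 must be 1, so both in5 = 0 and w4 = 0.
Check with in0=0, in1=0, in2=1, in3=1, in4=1, in5=0:
w1 = in4 NOR in1 = 1 NOR 0 = 0
w2 = in3 NAND w1 = 1 NAND 0 = 1
w3 = w1 OR w2 = 0 OR 1 = 1
w4 = in0 AND w3 = 0 AND 1 = 0
w5 = in5 NOR w4 = 0 NOR 0 = 1
w6 = w5 NAND in2 = 1 NAND 1 = 0
w7 = NOT w6 = NOT 0 = 1
So w7 = 1 as required.

in0=0, in1=0, in2=1, in3=1, in4=1, in5=0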